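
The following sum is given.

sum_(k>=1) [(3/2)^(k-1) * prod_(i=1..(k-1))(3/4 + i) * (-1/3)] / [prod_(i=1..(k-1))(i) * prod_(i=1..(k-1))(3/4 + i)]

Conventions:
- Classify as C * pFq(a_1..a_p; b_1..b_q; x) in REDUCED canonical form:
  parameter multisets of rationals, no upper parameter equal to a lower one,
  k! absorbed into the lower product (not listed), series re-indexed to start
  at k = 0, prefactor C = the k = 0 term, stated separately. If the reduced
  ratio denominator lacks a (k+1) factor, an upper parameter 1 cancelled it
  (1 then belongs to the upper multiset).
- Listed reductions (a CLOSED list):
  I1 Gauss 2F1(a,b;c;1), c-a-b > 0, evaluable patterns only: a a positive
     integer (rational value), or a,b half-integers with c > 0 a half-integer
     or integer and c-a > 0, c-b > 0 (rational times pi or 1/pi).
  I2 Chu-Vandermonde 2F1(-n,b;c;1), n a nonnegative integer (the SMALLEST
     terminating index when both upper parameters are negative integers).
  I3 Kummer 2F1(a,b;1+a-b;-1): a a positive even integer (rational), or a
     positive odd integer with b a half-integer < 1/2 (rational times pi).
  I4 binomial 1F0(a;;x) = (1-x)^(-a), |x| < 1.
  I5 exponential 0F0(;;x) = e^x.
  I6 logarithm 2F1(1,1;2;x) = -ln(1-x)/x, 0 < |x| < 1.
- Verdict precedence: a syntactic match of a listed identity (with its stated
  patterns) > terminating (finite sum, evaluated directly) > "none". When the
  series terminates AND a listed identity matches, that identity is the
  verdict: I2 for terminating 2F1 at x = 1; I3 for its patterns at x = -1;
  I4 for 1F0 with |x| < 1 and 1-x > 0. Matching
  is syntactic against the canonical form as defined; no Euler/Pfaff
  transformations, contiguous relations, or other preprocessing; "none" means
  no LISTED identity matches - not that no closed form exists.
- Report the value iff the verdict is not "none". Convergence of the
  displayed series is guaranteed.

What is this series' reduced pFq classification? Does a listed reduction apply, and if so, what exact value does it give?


Structural cue: from the first term -1/3: the parameter 7/4 appears in both the upper and lower lists and cancels.
Ratio: r(k) = (3/2) * 1 / [(k+1)] - rational; roots negated = parameters, x = (3/2), C = -1/3.

Classification (C = -1/3): 0F0 with upper {-}, lower {-}, argument x = 3/2. Verdict: the I5 exponential reduction fires (the 0F0 exponential series at x = 3/2). Hence: (-1/3) * e^(3/2).


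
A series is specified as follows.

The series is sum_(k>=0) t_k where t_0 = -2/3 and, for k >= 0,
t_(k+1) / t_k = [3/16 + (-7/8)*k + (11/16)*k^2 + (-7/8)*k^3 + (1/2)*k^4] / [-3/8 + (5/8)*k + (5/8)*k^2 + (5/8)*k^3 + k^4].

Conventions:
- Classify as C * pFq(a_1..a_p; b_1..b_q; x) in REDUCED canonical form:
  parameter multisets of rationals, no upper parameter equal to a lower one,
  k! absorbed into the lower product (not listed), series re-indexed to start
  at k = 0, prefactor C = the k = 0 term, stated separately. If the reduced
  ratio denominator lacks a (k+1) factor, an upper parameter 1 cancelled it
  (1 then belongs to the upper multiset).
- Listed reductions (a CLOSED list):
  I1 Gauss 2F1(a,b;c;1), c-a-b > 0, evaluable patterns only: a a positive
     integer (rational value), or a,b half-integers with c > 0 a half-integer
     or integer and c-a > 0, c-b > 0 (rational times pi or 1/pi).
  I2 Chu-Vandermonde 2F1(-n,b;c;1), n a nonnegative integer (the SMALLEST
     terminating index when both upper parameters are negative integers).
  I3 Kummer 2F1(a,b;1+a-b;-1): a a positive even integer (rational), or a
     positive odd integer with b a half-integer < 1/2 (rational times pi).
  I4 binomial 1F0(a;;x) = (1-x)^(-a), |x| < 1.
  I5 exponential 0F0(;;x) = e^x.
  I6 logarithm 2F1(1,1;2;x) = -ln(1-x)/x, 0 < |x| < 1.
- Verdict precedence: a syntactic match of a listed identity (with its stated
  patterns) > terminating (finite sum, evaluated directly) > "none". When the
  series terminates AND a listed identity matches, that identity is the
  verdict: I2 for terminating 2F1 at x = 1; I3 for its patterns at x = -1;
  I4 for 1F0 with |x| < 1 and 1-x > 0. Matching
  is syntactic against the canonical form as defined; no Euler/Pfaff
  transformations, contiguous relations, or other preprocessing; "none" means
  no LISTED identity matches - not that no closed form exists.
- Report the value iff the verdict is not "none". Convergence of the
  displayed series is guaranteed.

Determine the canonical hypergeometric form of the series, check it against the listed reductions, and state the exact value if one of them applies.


The series (x = 1/2) is 2F1: upper {-3/2, -1/4}, lower {-3/8}, prefactor -2/3. Verdict: no listed reduction: x = 1/2 and upper {-3/2, -1/4} fail every I1-I6 pattern.

Key observation: t_0 = -2/3 here, and the ratio is unreduced: k^2 + 1 divides both sides (C = -2/3, x = 1/2).
Adjacent-term ratio: r(k) = (1/2) * (k-3/2) (k-1/4) / [(k-3/8) (k+1)] ; factor over Q: parameters, x = (1/2), and C = -2/3.


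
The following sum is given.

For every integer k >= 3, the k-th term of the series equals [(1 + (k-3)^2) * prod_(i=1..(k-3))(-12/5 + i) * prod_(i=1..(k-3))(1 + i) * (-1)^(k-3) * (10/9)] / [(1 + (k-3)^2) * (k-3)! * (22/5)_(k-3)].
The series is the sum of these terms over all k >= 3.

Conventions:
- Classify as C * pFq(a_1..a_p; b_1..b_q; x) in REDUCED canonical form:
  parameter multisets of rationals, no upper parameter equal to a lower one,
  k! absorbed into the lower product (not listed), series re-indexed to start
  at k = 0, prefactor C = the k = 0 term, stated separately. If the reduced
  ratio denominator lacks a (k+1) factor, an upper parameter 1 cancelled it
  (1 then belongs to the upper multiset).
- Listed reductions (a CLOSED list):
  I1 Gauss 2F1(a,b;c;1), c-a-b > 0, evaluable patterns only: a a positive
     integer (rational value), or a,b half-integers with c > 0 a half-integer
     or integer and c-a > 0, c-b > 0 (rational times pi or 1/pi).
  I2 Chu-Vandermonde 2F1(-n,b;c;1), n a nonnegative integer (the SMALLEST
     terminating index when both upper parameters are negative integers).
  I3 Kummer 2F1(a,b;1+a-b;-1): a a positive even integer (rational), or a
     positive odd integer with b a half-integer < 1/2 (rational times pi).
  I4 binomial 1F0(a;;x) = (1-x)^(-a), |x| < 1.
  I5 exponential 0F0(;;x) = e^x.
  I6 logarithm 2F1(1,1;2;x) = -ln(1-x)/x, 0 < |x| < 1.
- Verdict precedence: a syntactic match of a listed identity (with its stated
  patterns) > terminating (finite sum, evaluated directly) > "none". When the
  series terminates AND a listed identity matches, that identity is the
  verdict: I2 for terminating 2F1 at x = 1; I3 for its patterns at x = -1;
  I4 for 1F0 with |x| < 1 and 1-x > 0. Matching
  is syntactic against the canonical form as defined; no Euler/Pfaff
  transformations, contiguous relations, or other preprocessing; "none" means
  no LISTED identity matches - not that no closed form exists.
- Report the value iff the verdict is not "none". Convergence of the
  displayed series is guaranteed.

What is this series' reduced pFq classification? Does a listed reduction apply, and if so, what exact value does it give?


Canonical form: C = 10/9 times 2F1 with upper {-7/5, 2}, lower {22/5}, x = -1. Verdict (x = -1): Kummer's theorem (I3) applies (x = -1; c = 22/5 equals 1+a-b for upper {-7/5, 2}: listed pattern). Value: 17/9.

First insight: t_0 = 10/9 here, and the running product (prefactor 10/9) telescopes to a rising factorial.
Ratio: r(k) = (-1) * (k-7/5) (k+2) / [(k+22/5) (k+1)] - rational; roots negated = parameters, x = (-1), C = 10/9.


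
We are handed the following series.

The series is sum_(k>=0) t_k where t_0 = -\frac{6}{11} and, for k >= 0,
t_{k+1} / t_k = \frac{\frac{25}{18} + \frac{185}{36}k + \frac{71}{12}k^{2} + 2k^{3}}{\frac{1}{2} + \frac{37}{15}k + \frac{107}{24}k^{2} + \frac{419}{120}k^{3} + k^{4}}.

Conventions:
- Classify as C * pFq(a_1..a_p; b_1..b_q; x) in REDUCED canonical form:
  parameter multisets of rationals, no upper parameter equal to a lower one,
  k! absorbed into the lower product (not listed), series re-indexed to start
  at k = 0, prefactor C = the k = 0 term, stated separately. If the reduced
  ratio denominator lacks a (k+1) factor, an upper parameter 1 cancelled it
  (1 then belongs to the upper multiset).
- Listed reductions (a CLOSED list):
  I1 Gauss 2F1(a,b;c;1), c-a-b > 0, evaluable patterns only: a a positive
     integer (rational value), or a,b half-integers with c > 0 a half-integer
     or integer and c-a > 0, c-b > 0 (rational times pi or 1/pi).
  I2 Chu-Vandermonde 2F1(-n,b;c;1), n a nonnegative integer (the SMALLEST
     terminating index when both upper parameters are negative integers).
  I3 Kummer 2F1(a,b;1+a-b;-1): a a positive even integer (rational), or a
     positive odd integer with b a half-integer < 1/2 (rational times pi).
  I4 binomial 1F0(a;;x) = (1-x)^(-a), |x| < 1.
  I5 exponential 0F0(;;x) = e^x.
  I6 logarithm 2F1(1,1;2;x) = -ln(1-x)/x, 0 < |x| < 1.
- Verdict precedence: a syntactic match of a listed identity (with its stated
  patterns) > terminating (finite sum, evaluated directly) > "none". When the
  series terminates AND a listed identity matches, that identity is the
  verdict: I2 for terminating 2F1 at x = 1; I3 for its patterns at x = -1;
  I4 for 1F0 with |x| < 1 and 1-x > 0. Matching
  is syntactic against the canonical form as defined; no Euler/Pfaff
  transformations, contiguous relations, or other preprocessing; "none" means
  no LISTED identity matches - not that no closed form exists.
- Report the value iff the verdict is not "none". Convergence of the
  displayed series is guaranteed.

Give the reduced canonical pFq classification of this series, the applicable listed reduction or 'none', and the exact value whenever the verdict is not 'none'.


Canonical form: C = -\frac{6}{11} times 1F1 with upper {\frac{5}{3}}, lower {\frac{6}{5}}, x = 2. Verdict: none. Every listed pattern misses the 1F1 form at 2, upper {\frac{5}{3}}.

First insight: from the first term -\frac{6}{11}: factor the ratio over Q (prefactor -6/11): negated roots = parameters.
Term ratio: r(k) = 2 * (k+\frac{5}{3}) / [(k+\frac{6}{5}) (k+1)] - rational in k, leading ratio 2; with t_0 = -\frac{6}{11}, classification follows.


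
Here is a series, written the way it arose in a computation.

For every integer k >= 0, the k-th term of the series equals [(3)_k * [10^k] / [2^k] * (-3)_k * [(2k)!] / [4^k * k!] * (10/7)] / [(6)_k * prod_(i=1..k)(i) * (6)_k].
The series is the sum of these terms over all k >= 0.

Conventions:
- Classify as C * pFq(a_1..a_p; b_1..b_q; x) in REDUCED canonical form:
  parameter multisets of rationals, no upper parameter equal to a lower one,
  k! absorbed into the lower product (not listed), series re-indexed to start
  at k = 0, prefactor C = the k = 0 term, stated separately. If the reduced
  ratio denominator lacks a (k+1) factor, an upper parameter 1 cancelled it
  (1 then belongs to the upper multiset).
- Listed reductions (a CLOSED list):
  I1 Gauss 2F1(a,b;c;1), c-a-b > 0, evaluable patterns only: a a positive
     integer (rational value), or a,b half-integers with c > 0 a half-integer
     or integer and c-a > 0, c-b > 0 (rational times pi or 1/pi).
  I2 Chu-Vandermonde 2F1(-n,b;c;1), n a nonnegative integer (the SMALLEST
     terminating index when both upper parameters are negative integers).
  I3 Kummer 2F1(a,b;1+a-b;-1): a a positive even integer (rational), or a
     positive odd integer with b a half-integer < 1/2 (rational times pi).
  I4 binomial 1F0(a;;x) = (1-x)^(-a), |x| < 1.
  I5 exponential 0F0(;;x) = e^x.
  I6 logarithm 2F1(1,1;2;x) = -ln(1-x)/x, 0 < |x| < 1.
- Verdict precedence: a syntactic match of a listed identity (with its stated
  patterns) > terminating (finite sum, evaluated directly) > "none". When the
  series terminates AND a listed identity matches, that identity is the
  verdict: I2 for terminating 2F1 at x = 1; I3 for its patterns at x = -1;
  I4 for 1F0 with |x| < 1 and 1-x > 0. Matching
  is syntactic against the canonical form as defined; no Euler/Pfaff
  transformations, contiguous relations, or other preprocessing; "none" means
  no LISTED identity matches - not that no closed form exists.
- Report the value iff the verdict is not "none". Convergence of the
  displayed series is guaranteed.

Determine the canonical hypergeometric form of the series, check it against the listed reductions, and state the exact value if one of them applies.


The series (x = 5) is 3F2: upper {-3, 1/2, 3}, lower {6, 6}, prefactor 10/7. Verdict: terminating. With -3 upstairs the series is a 4-term polynomial sum; evaluated term by term. Its exact value is 11345/12544.

Key step: from the first term 10/7: the two k-th powers (C = 10/7) combine into one argument.
Ratio: r(k) = 5 * (k-3) (k+1/2) (k+3) / [(k+6) (k+6) (k+1)] - rational in k. x = 5; t_0 = 10/7; negate the roots.


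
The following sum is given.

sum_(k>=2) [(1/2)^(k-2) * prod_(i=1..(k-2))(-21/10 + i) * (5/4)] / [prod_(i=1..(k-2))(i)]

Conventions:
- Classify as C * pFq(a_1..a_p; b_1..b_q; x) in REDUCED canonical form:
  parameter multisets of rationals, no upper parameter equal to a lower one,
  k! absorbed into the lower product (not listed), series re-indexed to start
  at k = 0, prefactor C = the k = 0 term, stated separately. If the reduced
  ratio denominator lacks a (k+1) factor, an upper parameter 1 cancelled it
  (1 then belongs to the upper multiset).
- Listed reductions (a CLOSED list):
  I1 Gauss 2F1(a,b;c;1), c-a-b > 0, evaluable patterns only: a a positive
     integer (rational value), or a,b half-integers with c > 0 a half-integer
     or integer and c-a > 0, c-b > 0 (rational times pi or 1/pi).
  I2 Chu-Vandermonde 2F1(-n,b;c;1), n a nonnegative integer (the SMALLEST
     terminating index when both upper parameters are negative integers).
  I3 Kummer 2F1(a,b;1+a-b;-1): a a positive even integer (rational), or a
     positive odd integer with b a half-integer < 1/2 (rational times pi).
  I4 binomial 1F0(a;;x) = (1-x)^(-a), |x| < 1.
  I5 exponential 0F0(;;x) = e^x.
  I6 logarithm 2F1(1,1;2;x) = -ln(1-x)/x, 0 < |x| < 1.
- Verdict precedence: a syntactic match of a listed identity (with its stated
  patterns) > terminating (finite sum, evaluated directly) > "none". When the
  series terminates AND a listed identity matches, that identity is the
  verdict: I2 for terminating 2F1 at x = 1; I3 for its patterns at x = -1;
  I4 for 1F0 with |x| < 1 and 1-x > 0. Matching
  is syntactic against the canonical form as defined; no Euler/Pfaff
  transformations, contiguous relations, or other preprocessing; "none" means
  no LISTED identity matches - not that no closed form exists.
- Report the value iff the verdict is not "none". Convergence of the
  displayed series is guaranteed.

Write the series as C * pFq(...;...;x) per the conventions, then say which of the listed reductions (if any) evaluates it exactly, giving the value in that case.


With C = 5/4: the canonical form is 1F0(-11/10; -; 1/2). Verdict: the binomial series (I4) applies (the 1F0 binomial series: exponent 11/10, x = 1/2). Value: (5/4) * (1/2)^(11/10).

First insight: from the first term 5/4: the running product (C = 5/4) telescopes to a rising factorial.
Consecutive-term ratio: r(k) = (1/2) * (k-11/10) / [(k+1)] - rational in k, leading ratio (1/2); with t_0 = 5/4, classification follows.


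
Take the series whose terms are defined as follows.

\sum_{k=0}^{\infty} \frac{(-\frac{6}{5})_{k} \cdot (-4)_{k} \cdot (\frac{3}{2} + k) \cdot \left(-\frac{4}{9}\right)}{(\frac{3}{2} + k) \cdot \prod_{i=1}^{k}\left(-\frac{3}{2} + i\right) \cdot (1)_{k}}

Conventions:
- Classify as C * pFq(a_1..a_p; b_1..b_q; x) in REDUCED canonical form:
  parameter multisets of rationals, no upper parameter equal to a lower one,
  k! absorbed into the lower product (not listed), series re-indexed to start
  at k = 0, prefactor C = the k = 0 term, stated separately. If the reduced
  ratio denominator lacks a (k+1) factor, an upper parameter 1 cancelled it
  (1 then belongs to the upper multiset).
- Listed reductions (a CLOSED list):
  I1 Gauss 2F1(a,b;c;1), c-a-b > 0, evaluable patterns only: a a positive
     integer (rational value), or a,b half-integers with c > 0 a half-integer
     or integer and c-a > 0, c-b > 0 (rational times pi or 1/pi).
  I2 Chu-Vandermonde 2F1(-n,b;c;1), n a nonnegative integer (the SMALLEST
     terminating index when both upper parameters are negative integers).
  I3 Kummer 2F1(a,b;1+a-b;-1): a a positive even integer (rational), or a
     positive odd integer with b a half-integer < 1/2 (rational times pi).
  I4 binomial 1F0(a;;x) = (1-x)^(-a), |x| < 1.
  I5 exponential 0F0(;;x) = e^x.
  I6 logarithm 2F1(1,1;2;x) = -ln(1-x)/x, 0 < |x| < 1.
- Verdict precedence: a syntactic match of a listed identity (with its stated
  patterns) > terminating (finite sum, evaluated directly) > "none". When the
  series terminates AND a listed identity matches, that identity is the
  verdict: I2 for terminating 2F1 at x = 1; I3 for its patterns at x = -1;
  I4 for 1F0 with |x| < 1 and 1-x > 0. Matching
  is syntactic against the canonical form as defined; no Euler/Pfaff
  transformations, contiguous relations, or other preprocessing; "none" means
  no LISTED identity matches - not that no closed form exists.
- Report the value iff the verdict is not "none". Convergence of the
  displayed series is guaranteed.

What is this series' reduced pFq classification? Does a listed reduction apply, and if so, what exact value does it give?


The series (x = 1) is 2F1: upper {-4, -\frac{6}{5}}, lower {-\frac{1}{2}}, prefactor -\frac{4}{9}. Verdict at x = 1: Vandermonde's identity (I2) matches (terminating 2F1 at x = 1 with n = 4, b = -6/5, c = -\frac{1}{2}). Value: \frac{17612}{3125}.

Key observation: t_0 being -\frac{4}{9}, striking the common factor k + 3/2 reduces the term (C = -4/9).
Adjacent-term ratio: r(k) = 1 * (k-4) (k-\frac{6}{5}) / [(k-\frac{1}{2}) (k+1)] - poly over poly, x = 1 from leading terms; C = -\frac{4}{9} at k = 0.


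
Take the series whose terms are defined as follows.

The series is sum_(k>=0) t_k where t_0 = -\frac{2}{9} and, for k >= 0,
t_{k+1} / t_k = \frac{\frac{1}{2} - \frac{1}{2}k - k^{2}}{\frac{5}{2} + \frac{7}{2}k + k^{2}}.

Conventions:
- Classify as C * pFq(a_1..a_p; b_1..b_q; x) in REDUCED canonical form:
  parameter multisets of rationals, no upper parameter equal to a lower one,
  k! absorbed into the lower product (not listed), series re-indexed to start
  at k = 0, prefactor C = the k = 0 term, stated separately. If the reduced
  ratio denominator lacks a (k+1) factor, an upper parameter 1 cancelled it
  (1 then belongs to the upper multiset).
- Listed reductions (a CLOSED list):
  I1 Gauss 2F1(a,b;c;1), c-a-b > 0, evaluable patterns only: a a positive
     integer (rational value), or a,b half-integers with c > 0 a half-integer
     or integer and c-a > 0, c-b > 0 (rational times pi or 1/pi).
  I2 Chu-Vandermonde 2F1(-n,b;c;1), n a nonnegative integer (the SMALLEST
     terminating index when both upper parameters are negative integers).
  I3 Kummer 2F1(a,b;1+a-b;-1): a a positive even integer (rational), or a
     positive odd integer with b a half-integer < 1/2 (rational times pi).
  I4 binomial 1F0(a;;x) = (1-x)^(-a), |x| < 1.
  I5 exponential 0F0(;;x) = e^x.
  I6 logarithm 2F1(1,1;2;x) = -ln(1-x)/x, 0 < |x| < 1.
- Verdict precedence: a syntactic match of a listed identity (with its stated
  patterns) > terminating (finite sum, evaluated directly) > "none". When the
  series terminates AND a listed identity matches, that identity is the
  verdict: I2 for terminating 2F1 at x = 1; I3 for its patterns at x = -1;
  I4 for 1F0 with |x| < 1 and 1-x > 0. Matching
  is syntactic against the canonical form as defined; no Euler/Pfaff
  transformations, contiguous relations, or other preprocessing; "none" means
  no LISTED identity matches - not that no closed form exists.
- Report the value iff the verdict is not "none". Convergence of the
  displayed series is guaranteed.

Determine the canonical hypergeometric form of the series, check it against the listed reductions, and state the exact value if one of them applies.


Key step: t_0 = -\frac{2}{9} here, and the expanded ratio factors over Q; C = -2/9, roots give parameters.
Adjacent-term ratio: r(k) = -1 * (k-\frac{1}{2}) (k+1) / [(k+\frac{5}{2}) (k+1)] - rational; roots negated = parameters, x = -1, C = -\frac{2}{9}.

Canonical form: C = -\frac{2}{9} times 2F1 with upper {-\frac{1}{2}, 1}, lower {\frac{5}{2}}, x = -1. Verdict at x = -1: the Kummer evaluation I3 matches (x = -1; c = \frac{5}{2} equals 1+a-b for upper {-\frac{1}{2}, 1}: listed pattern). Value: \left(-\frac{1}{12}\right) \cdot \pi.


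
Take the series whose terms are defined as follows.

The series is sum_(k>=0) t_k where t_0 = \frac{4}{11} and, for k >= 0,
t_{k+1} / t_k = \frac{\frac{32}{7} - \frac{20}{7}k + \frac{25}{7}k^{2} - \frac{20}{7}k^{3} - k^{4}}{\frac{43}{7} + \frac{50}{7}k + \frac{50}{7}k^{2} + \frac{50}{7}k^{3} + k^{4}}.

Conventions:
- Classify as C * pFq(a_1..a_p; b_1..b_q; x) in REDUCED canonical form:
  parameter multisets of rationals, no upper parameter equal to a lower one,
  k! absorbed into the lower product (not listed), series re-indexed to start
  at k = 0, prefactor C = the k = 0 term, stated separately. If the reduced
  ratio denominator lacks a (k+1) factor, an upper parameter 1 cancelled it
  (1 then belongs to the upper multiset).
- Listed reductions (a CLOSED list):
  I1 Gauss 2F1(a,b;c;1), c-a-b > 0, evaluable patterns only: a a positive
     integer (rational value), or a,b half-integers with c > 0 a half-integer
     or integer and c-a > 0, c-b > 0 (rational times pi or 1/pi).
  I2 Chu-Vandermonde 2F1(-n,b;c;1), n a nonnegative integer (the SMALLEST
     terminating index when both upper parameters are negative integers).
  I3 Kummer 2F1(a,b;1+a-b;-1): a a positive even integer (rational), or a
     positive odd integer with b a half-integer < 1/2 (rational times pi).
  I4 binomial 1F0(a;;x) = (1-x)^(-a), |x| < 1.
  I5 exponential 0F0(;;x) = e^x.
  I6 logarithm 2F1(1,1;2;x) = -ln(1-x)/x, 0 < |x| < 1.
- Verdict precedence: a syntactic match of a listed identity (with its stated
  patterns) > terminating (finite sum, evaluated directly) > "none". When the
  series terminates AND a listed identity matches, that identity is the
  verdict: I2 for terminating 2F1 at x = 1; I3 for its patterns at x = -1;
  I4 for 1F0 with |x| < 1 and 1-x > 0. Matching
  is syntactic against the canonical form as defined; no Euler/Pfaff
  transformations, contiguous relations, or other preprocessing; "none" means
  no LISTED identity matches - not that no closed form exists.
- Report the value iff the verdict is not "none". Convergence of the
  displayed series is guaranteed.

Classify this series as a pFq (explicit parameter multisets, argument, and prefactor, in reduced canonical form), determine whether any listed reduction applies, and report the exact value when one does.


Classification (C = \frac{4}{11}): 2F1 with upper {-\frac{8}{7}, 4}, lower {\frac{43}{7}}, argument x = -1. Verdict (x = -1): Kummer's theorem (I3) applies (x = -1; c = \frac{43}{7} equals 1+a-b for upper {-\frac{8}{7}, 4}: listed pattern). Exact value: \frac{348}{539}.

Key observation: t_0 = \frac{4}{11} here, and roots of the ratio polynomials (C = 4/11) are the negated parameters.
Ratio: r(k) = -1 * (k-\frac{8}{7}) (k+4) / [(k+\frac{43}{7}) (k+1)] - rational in k, leading ratio -1; with t_0 = \frac{4}{11}, classification follows.


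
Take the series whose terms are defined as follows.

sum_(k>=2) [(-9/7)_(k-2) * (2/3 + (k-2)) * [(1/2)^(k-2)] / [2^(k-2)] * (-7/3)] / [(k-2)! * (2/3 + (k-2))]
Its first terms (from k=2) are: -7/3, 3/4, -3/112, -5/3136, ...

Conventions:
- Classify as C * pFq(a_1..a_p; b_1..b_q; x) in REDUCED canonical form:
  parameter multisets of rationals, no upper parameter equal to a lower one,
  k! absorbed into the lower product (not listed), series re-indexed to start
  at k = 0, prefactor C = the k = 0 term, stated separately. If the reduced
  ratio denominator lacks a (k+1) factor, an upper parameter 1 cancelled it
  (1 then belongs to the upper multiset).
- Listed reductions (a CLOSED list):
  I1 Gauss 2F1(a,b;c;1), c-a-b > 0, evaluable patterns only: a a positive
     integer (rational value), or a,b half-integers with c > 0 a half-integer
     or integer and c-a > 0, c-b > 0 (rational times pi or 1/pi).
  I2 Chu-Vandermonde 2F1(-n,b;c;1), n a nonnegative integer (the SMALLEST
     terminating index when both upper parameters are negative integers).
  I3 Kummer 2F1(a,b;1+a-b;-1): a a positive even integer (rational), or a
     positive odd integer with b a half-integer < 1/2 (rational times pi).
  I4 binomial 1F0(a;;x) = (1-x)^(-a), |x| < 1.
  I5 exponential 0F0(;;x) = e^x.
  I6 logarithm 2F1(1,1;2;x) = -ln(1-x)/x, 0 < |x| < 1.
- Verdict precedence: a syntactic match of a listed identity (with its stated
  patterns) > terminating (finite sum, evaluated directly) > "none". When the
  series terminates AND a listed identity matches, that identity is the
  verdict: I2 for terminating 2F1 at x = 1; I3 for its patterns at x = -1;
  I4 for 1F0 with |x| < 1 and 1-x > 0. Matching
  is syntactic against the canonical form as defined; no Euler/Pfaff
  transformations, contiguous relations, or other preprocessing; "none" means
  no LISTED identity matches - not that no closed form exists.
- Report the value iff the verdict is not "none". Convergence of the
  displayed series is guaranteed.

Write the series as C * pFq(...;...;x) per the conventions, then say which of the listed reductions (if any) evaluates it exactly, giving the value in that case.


Key observation: x = (1/4) and the two k-th powers (C = -7/3) combine into one argument.
Step ratio: r(k) = (1/4) * (k-9/7) / [(k+1)] ; factor over Q: parameters, x = (1/4), and C = -7/3.

x = 1/4 here; the reduced form reads 1F0, upper {-9/7}, lower {-}, C = -7/3. Verdict at x = 1/4: binomial (I4) matches (the 1F0 binomial series: exponent 9/7, x = 1/4). Hence: (-7/3) * (3/4)^(9/7).


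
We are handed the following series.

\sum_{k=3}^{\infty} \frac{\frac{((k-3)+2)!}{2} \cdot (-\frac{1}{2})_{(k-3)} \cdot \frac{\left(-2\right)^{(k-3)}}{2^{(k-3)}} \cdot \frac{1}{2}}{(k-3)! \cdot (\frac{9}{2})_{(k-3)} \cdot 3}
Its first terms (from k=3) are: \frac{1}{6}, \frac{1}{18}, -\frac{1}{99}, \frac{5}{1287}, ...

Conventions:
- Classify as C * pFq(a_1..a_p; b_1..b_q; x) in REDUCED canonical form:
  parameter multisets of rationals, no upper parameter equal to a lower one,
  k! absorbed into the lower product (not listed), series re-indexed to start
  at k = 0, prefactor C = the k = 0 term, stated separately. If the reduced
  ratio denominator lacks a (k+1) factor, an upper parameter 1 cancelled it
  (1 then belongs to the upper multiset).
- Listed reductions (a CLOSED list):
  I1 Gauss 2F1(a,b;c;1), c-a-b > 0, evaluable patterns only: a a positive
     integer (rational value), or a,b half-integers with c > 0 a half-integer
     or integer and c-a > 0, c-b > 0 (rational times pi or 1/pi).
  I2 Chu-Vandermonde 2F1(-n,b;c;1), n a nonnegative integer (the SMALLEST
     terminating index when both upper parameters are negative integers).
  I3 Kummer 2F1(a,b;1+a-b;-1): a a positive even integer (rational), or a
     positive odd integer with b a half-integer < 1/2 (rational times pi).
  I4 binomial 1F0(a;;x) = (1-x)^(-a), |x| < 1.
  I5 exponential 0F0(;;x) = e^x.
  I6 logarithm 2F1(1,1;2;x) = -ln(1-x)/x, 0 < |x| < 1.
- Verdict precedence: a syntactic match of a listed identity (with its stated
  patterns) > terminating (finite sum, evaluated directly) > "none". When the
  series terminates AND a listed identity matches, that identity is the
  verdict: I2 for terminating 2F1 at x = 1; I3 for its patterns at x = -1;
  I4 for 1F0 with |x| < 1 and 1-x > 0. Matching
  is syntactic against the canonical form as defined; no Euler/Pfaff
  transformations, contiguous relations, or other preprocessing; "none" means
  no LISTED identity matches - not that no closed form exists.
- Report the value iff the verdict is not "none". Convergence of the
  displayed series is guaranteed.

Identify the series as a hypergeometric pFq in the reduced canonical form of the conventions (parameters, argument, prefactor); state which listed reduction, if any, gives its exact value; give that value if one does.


Key step: x = -1 and the factorial ratio (C = 1/6) (k+a-1)!/(a-1)! is a rising factorial (a)_k.
Ratio: r(k) = -1 * (k-\frac{1}{2}) (k+3) / [(k+\frac{9}{2}) (k+1)] - rational in k, leading ratio -1; with t_0 = \frac{1}{6}, classification follows.

x = -1 here; the reduced form reads 2F1, upper {-\frac{1}{2}, 3}, lower {\frac{9}{2}}, C = \frac{1}{6}. Verdict: Kummer's theorem (I3) fires (x = -1; c = \frac{9}{2} equals 1+a-b for upper {-\frac{1}{2}, 3}: listed pattern). Hence: \frac{35}{512} \cdot \pi.


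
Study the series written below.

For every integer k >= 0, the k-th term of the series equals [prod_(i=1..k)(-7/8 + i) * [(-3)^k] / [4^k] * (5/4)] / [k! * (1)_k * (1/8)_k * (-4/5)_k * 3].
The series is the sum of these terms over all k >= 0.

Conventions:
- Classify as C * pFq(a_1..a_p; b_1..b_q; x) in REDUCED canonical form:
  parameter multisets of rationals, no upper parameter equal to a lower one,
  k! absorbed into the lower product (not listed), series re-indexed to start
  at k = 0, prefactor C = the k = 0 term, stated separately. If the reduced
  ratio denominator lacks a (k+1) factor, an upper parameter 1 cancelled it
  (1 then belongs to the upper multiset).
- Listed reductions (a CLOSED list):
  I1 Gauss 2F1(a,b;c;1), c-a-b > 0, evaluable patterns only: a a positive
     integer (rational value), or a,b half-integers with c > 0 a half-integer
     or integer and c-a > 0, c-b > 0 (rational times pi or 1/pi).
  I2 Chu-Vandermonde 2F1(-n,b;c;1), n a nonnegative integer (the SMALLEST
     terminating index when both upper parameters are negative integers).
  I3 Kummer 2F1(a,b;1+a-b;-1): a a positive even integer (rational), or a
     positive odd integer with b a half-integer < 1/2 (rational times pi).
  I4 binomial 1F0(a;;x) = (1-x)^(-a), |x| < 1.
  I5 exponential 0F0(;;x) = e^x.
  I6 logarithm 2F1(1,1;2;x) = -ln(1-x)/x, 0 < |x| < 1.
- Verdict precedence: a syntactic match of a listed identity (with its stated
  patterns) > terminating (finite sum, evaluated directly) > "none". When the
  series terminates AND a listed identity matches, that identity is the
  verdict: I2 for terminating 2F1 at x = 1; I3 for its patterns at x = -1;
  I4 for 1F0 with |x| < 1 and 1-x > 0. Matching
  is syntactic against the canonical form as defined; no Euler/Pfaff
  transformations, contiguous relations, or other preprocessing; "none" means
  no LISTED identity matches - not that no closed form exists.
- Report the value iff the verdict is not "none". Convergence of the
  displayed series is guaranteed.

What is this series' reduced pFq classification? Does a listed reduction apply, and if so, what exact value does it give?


Key step: t_0 = 5/12 here, and the parameter 1/8 appears in both the upper and lower lists and cancels.
Adjacent-term ratio: r(k) = (-3/4) * 1 / [(k-4/5) (k+1) (k+1)] ; factor over Q: parameters, x = (-3/4), and C = 5/12.

With C = 5/12: the canonical form is 0F2(-; -4/5, 1; -3/4). Verdict: none here - no I1-I6 shape fits x = -3/4 with lower {-4/5, 1}.


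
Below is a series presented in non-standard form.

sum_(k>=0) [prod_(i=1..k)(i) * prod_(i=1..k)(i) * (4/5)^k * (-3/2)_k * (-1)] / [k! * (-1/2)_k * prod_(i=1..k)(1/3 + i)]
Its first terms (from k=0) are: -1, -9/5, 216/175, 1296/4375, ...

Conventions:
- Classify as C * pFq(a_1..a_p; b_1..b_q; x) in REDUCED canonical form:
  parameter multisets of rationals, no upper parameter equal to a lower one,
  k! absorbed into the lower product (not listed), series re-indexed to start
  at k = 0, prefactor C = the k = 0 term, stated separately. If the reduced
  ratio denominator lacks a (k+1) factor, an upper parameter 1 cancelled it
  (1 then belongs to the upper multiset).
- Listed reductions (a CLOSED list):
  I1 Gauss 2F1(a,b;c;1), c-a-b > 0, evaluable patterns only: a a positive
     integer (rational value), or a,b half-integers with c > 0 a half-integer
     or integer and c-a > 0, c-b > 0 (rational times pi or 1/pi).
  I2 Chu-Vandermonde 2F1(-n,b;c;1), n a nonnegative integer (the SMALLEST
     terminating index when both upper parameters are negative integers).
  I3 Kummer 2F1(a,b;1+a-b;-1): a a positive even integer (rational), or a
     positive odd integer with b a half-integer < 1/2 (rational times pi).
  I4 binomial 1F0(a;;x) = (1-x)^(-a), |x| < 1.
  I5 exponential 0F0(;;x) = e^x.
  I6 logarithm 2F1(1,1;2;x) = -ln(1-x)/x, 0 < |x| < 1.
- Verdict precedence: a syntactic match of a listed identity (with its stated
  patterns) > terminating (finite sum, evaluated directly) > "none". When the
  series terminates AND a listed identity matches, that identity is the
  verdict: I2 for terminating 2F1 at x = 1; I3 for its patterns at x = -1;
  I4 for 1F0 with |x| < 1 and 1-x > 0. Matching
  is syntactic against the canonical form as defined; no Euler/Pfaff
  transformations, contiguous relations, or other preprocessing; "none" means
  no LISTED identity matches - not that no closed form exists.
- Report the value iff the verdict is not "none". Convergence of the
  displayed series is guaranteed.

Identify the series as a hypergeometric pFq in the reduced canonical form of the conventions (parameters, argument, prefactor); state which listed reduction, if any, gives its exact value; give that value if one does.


The series (x = 4/5) is 3F2: upper {-3/2, 1, 1}, lower {-1/2, 4/3}, prefactor -1. Verdict: none (x = 4/5): each listed identity misses the multisets {-3/2, 1, 1} ; {-1/2, 4/3}.

Structural cue: x = (4/5) and the running product (C = -1, x = 4/5) telescopes to a rising factorial.
Term ratio: r(k) = (4/5) * (k-3/2) (k+1) (k+1) / [(k-1/2) (k+4/3) (k+1)] - rational in k. x = (4/5); t_0 = -1; negate the roots.


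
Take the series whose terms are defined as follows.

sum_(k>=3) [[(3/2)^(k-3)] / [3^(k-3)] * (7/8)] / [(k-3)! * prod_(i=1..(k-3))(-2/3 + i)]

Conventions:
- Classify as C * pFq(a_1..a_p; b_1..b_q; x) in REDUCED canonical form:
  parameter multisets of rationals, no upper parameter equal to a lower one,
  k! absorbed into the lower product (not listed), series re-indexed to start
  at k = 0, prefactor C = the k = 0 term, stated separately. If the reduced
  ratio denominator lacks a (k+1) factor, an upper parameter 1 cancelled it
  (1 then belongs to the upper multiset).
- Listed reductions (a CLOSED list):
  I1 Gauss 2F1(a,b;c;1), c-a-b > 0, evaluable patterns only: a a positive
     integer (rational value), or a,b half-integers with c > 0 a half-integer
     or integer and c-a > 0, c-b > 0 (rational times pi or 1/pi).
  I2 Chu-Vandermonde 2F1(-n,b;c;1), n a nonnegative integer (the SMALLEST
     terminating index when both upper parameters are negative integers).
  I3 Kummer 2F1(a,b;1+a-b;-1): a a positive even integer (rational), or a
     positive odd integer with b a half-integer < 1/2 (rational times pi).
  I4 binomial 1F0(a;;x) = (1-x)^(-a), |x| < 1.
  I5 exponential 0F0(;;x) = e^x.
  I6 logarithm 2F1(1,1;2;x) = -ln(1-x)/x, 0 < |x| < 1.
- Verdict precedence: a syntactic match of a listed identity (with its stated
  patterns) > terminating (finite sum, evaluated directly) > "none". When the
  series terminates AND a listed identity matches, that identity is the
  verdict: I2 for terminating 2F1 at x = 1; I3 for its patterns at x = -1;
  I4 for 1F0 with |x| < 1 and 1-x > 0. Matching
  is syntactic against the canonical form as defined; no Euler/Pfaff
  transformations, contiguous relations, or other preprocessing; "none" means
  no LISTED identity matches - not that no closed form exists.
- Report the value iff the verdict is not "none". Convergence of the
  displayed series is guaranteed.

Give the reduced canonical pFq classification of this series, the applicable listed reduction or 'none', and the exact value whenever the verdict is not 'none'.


The series (x = 1/2) is 0F1: upper {-}, lower {1/3}, prefactor 7/8. Verdict: none. Every listed pattern misses the 0F1 form at 1/2, upper {-}.

Structural cue: from the first term 7/8: the two k-th powers (prefactor 7/8) combine into one argument.
Consecutive-term ratio: r(k) = (1/2) * 1 / [(k+1/3) (k+1)] ; factor over Q: parameters, x = (1/2), and C = 7/8.


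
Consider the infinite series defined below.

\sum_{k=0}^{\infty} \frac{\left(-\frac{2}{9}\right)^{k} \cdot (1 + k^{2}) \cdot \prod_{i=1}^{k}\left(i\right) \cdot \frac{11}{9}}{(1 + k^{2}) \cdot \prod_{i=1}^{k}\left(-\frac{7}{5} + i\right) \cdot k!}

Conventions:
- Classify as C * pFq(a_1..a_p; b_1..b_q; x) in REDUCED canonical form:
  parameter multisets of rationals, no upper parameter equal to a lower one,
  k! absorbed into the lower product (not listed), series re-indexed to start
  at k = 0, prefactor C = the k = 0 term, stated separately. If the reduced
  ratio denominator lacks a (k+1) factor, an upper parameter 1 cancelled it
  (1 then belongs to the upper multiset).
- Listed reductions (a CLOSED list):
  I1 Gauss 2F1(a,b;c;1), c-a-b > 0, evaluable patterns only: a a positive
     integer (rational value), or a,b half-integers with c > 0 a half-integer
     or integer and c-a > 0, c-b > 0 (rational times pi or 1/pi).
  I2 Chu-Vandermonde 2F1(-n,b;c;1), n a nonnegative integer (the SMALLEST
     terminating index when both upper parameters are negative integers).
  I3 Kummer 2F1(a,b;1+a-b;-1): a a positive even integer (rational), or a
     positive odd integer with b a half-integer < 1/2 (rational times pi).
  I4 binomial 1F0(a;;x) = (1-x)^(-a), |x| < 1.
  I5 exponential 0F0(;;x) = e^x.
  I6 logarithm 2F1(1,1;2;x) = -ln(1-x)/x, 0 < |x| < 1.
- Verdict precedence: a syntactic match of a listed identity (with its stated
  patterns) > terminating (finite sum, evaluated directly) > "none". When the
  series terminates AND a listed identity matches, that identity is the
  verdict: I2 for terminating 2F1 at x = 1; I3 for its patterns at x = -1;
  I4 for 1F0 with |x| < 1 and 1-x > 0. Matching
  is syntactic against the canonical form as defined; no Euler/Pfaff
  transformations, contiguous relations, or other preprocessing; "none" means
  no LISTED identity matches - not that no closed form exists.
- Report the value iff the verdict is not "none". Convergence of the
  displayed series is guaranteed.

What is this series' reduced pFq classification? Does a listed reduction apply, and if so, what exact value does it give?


Classification (C = \frac{11}{9}): 1F1 with upper {1}, lower {-\frac{2}{5}}, argument x = -\frac{2}{9}. Verdict: none. Every listed pattern misses the 1F1 form at -\frac{2}{9}, upper {1}.

Key observation: with t_0 = \frac{11}{9}, the lower running product (C = 11/9) is a rising factorial.
Consecutive-term ratio: r(k) = -\frac{2}{9} * (k+1) / [(k-\frac{2}{5}) (k+1)] - rational in k. x = -\frac{2}{9}; t_0 = \frac{11}{9}; negate the roots.


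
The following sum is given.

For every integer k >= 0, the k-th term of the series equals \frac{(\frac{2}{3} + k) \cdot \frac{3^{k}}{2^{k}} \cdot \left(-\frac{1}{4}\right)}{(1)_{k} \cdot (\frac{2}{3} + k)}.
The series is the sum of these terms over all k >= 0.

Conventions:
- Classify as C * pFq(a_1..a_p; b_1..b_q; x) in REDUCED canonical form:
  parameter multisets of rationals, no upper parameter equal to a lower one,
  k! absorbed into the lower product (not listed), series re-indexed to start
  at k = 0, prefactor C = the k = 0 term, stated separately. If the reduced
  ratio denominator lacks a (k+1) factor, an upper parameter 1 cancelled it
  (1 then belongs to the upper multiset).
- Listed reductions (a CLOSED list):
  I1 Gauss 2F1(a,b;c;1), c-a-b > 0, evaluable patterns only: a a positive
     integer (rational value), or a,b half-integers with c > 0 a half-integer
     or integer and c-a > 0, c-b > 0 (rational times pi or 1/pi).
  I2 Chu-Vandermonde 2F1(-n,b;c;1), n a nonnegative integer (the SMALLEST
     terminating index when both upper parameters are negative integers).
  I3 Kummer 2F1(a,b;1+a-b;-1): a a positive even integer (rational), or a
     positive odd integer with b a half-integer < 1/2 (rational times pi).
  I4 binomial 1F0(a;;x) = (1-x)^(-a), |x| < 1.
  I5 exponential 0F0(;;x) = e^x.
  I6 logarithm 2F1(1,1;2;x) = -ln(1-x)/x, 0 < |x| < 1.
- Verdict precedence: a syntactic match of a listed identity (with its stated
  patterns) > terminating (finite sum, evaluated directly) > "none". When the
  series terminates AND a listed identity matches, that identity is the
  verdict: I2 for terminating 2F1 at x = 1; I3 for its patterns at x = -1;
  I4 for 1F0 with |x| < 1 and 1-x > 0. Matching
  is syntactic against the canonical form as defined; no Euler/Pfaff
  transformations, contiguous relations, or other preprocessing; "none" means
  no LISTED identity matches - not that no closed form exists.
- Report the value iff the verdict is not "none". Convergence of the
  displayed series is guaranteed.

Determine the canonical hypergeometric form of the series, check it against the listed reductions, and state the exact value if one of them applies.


Reduced: x = \frac{3}{2}, 0F0, upper = {-}, lower = {-}, C = -\frac{1}{4}. Verdict: exponential (I5) matches (the 0F0 exponential series at x = \frac{3}{2}). Its exact value is \left(-\frac{1}{4}\right) \cdot e^{\frac{3}{2}}.

Key observation: with t_0 = -\frac{1}{4}, the factor k + 2/3 cancels (top and bottom), leaving prefactor -1/4.
Adjacent-term ratio: r(k) = \frac{3}{2} * 1 / [(k+1)] - poly over poly, x = \frac{3}{2} from leading terms; C = -\frac{1}{4} at k = 0.
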